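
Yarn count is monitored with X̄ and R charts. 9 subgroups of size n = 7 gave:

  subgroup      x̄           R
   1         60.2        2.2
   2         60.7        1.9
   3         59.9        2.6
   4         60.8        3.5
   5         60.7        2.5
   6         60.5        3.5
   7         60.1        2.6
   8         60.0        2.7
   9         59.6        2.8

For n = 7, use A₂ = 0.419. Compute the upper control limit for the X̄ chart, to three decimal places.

X̄̄ = (60.2 + 60.7 + 59.9 + 60.8 + 60.7 + 60.5 + 60.1 + 60.0 + 59.6) / 9 = 542.5000 / 9 = 60.2778
R̄ = (2.2 + 1.9 + 2.6 + 3.5 + 2.5 + 3.5 + 2.6 + 2.7 + 2.8) / 9 = 24.3000 / 9 = 2.7000
UCL = X̄̄ + A₂·R̄ = 60.2778 + 0.419 × 2.7000 = 61.4091

61.409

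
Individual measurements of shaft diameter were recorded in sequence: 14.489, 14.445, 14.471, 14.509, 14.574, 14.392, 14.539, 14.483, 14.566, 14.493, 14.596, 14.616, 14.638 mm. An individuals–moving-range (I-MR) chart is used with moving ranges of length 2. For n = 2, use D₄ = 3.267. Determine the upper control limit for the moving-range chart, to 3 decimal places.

Moving ranges: 0.044, 0.026, 0.038, 0.065, 0.182, 0.147, 0.056, 0.083, 0.073, 0.103, 0.020, 0.022; M̄R̄ = 0.8590 / 12 = 0.0716
UCL_MR = D₄·M̄R̄ = 3.267 × 0.0716 = 0.2339

0.234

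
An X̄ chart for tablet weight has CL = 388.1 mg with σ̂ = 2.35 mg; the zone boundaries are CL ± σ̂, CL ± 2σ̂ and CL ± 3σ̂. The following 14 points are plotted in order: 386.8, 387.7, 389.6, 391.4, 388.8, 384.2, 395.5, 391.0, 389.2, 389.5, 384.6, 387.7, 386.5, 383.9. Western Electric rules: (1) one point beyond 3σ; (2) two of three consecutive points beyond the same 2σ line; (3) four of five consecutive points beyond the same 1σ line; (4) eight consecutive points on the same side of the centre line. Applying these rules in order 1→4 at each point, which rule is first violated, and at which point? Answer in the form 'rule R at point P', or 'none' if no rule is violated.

rule 1 at point 7

Zone of each point (C = within 1σ̂, B = 1σ̂–2σ̂, A = 2σ̂–3σ̂, * = beyond 3σ̂; sign = side of CL): 1:-C, 2:-C, 3:+C, 4:+B, 5:+C, 6:-B, 7:+*, 8:+B, 9:+C, 10:+C, 11:-B, 12:-C, 13:-C, 14:-B
Rule 1 (one point beyond the 3σ limits) is satisfied at point 7.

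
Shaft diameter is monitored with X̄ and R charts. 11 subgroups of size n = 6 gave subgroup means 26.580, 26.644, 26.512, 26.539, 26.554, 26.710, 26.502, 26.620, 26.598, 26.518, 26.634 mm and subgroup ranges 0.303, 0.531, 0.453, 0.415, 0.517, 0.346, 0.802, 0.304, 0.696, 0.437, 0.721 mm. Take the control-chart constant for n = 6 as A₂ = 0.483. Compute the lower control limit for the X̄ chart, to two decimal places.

26.34

X̄̄ = (26.580 + 26.644 + 26.512 + 26.539 + 26.554 + 26.710 + 26.502 + 26.620 + 26.598 + 26.518 + 26.634) / 11 = 292.4110 / 11 = 26.5828
R̄ = (0.303 + 0.531 + 0.453 + 0.415 + 0.517 + 0.346 + 0.802 + 0.304 + 0.696 + 0.437 + 0.721) / 11 = 5.5250 / 11 = 0.5023
LCL = X̄̄ − A₂·R̄ = 26.5828 − 0.483 × 0.5023 = 26.3402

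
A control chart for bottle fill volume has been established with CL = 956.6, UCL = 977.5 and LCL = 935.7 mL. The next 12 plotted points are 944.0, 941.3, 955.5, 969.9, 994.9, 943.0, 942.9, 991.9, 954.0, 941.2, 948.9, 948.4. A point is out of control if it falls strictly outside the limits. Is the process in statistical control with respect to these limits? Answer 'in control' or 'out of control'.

out of control

Compare each point to [935.7, 977.5]: sample 5 = 994.9 > UCL; sample 8 = 991.9 > UCL.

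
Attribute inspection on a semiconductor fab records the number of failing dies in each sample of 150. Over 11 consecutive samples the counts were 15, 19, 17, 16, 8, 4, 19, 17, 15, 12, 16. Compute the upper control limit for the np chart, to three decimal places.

25.175

p̄ = Σdᵢ / (k·n) = 158 / (11 × 150) = 0.09576
UCL = np̄ + 3·√(np̄(1−p̄)) = 14.3636 + 3 × √(14.3636×0.90424) = 14.3636 + 3 × 3.6039 = 25.1754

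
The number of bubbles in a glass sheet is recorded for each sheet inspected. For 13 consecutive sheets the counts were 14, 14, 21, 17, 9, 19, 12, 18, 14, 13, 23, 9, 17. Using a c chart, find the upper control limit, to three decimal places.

c̄ = (14 + 14 + 21 + 17 + 9 + 19 + 12 + 18 + 14 + 13 + 23 + 9 + 17) / 13 = 200 / 13 = 15.3846
UCL = c̄ + 3√c̄ = 15.3846 + 3 × √15.3846 = 15.3846 + 3 × 3.9223 = 27.1516

27.152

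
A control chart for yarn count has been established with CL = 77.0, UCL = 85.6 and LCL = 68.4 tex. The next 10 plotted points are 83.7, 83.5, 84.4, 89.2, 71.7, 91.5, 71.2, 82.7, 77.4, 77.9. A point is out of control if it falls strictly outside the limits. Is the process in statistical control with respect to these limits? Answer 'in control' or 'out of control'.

Compare each point to [68.4, 85.6]: sample 4 = 89.2 > UCL; sample 6 = 91.5 > UCL.

out of control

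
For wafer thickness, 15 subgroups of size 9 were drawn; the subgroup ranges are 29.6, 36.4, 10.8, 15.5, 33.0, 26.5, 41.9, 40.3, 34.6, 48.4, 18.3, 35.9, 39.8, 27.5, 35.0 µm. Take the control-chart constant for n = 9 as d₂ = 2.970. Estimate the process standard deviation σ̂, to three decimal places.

R̄ = (29.6 + 36.4 + 10.8 + 15.5 + 33.0 + 26.5 + 41.9 + 40.3 + 34.6 + 48.4 + 18.3 + 35.9 + 39.8 + 27.5 + 35.0) / 15 = 31.5667
σ̂ = R̄ / d₂ = 31.5667 / 2.970 = 10.6285

10.629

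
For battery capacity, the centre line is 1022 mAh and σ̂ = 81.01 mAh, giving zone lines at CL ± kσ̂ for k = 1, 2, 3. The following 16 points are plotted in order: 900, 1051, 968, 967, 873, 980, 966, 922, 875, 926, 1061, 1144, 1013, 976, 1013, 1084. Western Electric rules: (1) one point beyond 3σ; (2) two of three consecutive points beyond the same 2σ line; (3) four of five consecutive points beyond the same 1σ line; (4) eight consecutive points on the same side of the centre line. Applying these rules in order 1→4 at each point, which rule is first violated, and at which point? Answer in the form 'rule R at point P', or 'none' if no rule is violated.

rule 4 at point 10

Zone of each point (C = within 1σ̂, B = 1σ̂–2σ̂, A = 2σ̂–3σ̂, * = beyond 3σ̂; sign = side of CL): 1:-B, 2:+C, 3:-C, 4:-C, 5:-B, 6:-C, 7:-C, 8:-B, 9:-B, 10:-B, 11:+C, 12:+B, 13:-C, 14:-C, 15:-C, 16:+C
Rule 4 (eight consecutive points on the same side of the centre line) is satisfied at point 10.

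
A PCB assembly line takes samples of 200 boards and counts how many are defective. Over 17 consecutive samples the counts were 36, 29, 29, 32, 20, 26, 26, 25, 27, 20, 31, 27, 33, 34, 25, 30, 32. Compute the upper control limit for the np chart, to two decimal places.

p̄ = Σdᵢ / (k·n) = 482 / (17 × 200) = 0.14176
UCL = np̄ + 3·√(np̄(1−p̄)) = 28.3529 + 3 × √(28.3529×0.85824) = 28.3529 + 3 × 4.9329 = 43.1516

43.15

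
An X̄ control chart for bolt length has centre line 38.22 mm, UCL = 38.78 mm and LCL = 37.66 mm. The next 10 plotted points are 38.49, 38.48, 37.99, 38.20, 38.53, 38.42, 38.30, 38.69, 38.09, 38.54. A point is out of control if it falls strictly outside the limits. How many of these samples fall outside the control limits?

All 10 points lie within [37.66, 38.78].

0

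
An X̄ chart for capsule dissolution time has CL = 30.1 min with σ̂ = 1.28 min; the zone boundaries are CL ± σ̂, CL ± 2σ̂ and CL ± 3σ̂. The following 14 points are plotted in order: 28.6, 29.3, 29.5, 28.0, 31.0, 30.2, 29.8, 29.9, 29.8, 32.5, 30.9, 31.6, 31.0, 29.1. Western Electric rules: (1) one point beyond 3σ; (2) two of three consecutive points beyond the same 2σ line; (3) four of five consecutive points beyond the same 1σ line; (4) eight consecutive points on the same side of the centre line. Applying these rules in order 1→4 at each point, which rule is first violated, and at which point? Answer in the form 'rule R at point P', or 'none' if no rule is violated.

Zone of each point (C = within 1σ̂, B = 1σ̂–2σ̂, A = 2σ̂–3σ̂, * = beyond 3σ̂; sign = side of CL): 1:-B, 2:-C, 3:-C, 4:-B, 5:+C, 6:+C, 7:-C, 8:-C, 9:-C, 10:+B, 11:+C, 12:+B, 13:+C, 14:-C
No rule fires across all 14 points.

none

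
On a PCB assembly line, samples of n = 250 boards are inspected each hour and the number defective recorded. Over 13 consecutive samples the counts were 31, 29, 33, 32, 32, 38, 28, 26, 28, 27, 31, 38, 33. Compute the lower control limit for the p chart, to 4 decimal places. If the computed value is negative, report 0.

p̄ = Σdᵢ / (k·n) = 406 / (13 × 250) = 0.12492
LCL = p̄ − 3·√(p̄(1−p̄)/n) = 0.12492 − 3 × 0.02091 = 0.06219

0.0622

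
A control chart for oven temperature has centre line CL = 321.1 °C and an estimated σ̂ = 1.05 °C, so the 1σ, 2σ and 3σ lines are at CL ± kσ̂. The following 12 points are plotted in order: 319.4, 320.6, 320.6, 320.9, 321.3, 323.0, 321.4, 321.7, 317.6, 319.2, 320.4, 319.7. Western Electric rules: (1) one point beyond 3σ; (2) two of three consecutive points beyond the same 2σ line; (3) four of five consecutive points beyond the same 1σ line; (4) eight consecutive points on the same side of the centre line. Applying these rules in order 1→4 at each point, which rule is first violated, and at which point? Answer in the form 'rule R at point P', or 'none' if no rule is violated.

rule 1 at point 9

Zone of each point (C = within 1σ̂, B = 1σ̂–2σ̂, A = 2σ̂–3σ̂, * = beyond 3σ̂; sign = side of CL): 1:-B, 2:-C, 3:-C, 4:-C, 5:+C, 6:+B, 7:+C, 8:+C, 9:-*, 10:-B, 11:-C, 12:-B
Rule 1 (one point beyond the 3σ limits) is satisfied at point 9.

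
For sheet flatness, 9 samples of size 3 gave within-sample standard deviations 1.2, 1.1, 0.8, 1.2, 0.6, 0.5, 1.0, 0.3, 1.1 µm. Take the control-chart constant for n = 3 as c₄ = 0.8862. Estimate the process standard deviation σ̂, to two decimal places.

s̄ = (1.2 + 1.1 + 0.8 + 1.2 + 0.6 + 0.5 + 1.0 + 0.3 + 1.1) / 9 = 0.8667
σ̂ = s̄ / c₄ = 0.8667 / 0.8862 = 0.9780

0.98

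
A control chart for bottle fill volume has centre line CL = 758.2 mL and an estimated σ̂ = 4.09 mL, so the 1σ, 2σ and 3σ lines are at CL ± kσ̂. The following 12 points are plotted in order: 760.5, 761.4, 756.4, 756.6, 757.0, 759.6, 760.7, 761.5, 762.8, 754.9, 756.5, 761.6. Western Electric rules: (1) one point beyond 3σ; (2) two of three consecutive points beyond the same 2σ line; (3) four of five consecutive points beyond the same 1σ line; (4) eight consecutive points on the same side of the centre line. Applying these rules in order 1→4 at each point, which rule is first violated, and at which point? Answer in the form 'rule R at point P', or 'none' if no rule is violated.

none

Zone of each point (C = within 1σ̂, B = 1σ̂–2σ̂, A = 2σ̂–3σ̂, * = beyond 3σ̂; sign = side of CL): 1:+C, 2:+C, 3:-C, 4:-C, 5:-C, 6:+C, 7:+C, 8:+C, 9:+B, 10:-C, 11:-C, 12:+C
No rule fires across all 12 points.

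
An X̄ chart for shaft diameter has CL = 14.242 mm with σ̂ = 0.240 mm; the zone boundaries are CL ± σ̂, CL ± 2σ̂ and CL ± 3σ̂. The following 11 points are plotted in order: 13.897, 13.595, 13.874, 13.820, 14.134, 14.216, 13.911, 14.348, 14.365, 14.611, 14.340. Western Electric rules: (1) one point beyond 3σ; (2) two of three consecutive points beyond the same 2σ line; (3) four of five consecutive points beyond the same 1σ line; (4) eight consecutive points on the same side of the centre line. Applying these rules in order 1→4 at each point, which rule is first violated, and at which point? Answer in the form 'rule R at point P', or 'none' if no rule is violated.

rule 3 at point 4

Zone of each point (C = within 1σ̂, B = 1σ̂–2σ̂, A = 2σ̂–3σ̂, * = beyond 3σ̂; sign = side of CL): 1:-B, 2:-A, 3:-B, 4:-B, 5:-C, 6:-C, 7:-B, 8:+C, 9:+C, 10:+B, 11:+C
Rule 3 (four of five consecutive points beyond the same 1σ limit) is satisfied at point 4.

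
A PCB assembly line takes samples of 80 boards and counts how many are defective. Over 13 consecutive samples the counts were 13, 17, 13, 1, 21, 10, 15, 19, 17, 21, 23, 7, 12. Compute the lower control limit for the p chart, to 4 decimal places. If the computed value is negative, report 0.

0.0524

p̄ = Σdᵢ / (k·n) = 189 / (13 × 80) = 0.18173
LCL = p̄ − 3·√(p̄(1−p̄)/n) = 0.18173 − 3 × 0.04311 = 0.05239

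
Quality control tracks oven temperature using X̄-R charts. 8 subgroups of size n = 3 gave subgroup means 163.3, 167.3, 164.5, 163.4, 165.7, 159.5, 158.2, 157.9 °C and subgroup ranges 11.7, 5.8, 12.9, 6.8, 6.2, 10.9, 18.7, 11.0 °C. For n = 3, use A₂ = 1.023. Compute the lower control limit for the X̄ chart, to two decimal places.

151.73

X̄̄ = (163.3 + 167.3 + 164.5 + 163.4 + 165.7 + 159.5 + 158.2 + 157.9) / 8 = 1299.8000 / 8 = 162.4750
R̄ = (11.7 + 5.8 + 12.9 + 6.8 + 6.2 + 10.9 + 18.7 + 11.0) / 8 = 84.0000 / 8 = 10.5000
LCL = X̄̄ − A₂·R̄ = 162.4750 − 1.023 × 10.5000 = 151.7335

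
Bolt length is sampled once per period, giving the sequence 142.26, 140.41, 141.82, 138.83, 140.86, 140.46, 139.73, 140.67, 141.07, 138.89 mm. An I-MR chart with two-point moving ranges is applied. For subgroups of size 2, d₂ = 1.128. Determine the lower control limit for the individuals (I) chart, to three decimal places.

136.679

X̄ = (142.26 + 140.41 + 141.82 + 138.83 + 140.86 + 140.46 + 139.73 + 140.67 + 141.07 + 138.89) / 10 = 140.5000
Moving ranges: 1.85, 1.41, 2.99, 2.03, 0.40, 0.73, 0.94, 0.40, 2.18; M̄R̄ = 12.9300 / 9 = 1.4367
LCL = X̄ − 3·M̄R̄/d₂ = 140.5000 − 3 × 1.4367 / 1.128 = 136.6791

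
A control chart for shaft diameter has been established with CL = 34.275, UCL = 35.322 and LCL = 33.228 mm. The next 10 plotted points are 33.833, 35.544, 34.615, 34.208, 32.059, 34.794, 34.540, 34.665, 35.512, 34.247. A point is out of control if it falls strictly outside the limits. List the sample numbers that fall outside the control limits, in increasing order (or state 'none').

2, 5, 9

Compare each point to [33.228, 35.322]: sample 2 = 35.544 > UCL; sample 5 = 32.059 < LCL; sample 9 = 35.512 > UCL.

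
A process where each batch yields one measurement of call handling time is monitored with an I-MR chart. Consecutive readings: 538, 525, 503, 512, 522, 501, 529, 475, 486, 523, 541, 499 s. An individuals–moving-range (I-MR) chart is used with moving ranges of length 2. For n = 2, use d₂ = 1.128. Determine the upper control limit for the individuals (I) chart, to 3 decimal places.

X̄ = (538 + 525 + 503 + 512 + 522 + 501 + 529 + 475 + 486 + 523 + 541 + 499) / 12 = 512.8333
Moving ranges: 13, 22, 9, 10, 21, 28, 54, 11, 37, 18, 42; M̄R̄ = 265.0000 / 11 = 24.0909
UCL = X̄ + 3·M̄R̄/d₂ = 512.8333 + 3 × 24.0909 / 1.128 = 576.9049

576.905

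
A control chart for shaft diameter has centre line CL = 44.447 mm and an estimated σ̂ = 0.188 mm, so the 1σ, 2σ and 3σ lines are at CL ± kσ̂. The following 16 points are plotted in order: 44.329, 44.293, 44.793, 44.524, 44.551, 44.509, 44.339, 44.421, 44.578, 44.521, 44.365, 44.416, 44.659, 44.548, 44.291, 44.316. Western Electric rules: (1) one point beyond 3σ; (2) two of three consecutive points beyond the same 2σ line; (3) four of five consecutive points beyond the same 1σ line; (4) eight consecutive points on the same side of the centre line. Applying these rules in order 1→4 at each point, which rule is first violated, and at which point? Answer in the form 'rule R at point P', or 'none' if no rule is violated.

Zone of each point (C = within 1σ̂, B = 1σ̂–2σ̂, A = 2σ̂–3σ̂, * = beyond 3σ̂; sign = side of CL): 1:-C, 2:-C, 3:+B, 4:+C, 5:+C, 6:+C, 7:-C, 8:-C, 9:+C, 10:+C, 11:-C, 12:-C, 13:+B, 14:+C, 15:-C, 16:-C
No rule fires across all 16 points.

none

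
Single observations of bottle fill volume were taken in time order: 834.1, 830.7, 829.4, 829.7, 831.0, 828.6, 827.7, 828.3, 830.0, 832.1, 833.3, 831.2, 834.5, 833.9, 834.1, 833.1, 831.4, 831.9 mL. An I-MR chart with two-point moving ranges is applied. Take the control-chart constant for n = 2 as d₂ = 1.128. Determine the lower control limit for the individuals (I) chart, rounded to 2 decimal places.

X̄ = (834.1 + 830.7 + 829.4 + 829.7 + 831.0 + 828.6 + 827.7 + 828.3 + 830.0 + 832.1 + 833.3 + 831.2 + 834.5 + 833.9 + 834.1 + 833.1 + 831.4 + 831.9) / 18 = 831.3889
Moving ranges: 3.4, 1.3, 0.3, 1.3, 2.4, 0.9, 0.6, 1.7, 2.1, 1.2, 2.1, 3.3, 0.6, 0.2, 1.0, 1.7, 0.5; M̄R̄ = 24.6000 / 17 = 1.4471
LCL = X̄ − 3·M̄R̄/d₂ = 831.3889 − 3 × 1.4471 / 1.128 = 827.5403

827.54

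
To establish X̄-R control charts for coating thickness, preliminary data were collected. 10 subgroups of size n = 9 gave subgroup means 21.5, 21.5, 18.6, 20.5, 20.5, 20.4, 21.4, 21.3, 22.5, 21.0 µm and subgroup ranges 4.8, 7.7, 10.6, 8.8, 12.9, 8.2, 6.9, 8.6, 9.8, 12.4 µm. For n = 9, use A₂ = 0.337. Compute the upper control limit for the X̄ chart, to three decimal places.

23.977

X̄̄ = (21.5 + 21.5 + 18.6 + 20.5 + 20.5 + 20.4 + 21.4 + 21.3 + 22.5 + 21.0) / 10 = 209.2000 / 10 = 20.9200
R̄ = (4.8 + 7.7 + 10.6 + 8.8 + 12.9 + 8.2 + 6.9 + 8.6 + 9.8 + 12.4) / 10 = 90.7000 / 10 = 9.0700
UCL = X̄̄ + A₂·R̄ = 20.9200 + 0.337 × 9.0700 = 23.9766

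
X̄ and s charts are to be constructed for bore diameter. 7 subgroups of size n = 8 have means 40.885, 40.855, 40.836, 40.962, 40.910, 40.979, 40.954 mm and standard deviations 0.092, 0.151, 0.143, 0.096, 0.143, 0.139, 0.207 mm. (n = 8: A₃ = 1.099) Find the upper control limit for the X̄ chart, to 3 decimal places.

41.064

X̄̄ = (40.885 + 40.855 + 40.836 + 40.962 + 40.910 + 40.979 + 40.954) / 7 = 40.9116
s̄ = (0.092 + 0.151 + 0.143 + 0.096 + 0.143 + 0.139 + 0.207) / 7 = 0.1387
UCL = X̄̄ + A₃·s̄ = 40.9116 + 1.099 × 0.1387 = 41.0640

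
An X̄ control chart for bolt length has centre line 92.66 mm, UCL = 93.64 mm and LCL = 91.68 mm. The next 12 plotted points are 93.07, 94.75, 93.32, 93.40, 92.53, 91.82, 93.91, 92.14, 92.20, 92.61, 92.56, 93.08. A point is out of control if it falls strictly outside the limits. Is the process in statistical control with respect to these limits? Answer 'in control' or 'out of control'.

Compare each point to [91.68, 93.64]: sample 2 = 94.75 > UCL; sample 7 = 93.91 > UCL.

out of control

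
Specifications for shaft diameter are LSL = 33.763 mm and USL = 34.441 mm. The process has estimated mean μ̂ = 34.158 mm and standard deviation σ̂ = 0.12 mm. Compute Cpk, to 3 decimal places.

Cpu = (USL − μ̂) / (3σ̂) = (34.441 − 34.158) / (3 × 0.12) = 0.7861; Cpl = (μ̂ − LSL) / (3σ̂) = (34.158 − 33.763) / (3 × 0.12) = 1.0972; Cpk = min(Cpu, Cpl) = 0.7861

0.786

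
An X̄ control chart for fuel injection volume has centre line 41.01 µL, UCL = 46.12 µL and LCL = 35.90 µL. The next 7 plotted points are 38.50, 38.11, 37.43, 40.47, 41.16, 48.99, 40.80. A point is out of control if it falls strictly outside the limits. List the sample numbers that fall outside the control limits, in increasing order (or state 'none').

6

Compare each point to [35.90, 46.12]: sample 6 = 48.99 > UCL.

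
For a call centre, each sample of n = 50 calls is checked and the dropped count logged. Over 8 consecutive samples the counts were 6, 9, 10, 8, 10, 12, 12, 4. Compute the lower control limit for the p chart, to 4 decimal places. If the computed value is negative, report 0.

0.0154

p̄ = Σdᵢ / (k·n) = 71 / (8 × 50) = 0.17750
LCL = p̄ − 3·√(p̄(1−p̄)/n) = 0.17750 − 3 × 0.05404 = 0.01539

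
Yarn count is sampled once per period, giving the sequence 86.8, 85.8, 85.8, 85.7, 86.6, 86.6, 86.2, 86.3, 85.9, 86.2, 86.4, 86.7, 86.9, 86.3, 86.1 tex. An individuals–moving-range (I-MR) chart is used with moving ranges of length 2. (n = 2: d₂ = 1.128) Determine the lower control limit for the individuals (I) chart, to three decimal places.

85.394

X̄ = (86.8 + 85.8 + 85.8 + 85.7 + 86.6 + 86.6 + 86.2 + 86.3 + 85.9 + 86.2 + 86.4 + 86.7 + 86.9 + 86.3 + 86.1) / 15 = 86.2867
Moving ranges: 1.0, 0.0, 0.1, 0.9, 0.0, 0.4, 0.1, 0.4, 0.3, 0.2, 0.3, 0.2, 0.6, 0.2; M̄R̄ = 4.7000 / 14 = 0.3357
LCL = X̄ − 3·M̄R̄/d₂ = 86.2867 − 3 × 0.3357 / 1.128 = 85.3938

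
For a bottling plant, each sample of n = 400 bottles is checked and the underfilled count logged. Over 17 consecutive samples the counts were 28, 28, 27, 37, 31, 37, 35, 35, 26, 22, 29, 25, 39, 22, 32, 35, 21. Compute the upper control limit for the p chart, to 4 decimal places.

p̄ = Σdᵢ / (k·n) = 509 / (17 × 400) = 0.07485
UCL = p̄ + 3·√(p̄(1−p̄)/n) = 0.07485 + 3 × √(0.07485×0.92515/400) = 0.07485 + 3 × 0.01316 = 0.11433

0.1143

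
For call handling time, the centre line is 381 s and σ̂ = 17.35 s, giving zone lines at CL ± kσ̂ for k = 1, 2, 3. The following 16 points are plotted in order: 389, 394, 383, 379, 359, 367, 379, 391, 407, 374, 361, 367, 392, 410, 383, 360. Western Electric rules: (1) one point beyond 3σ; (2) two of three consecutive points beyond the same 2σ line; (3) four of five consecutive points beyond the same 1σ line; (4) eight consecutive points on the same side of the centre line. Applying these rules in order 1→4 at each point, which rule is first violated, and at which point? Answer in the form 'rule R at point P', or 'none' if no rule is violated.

Zone of each point (C = within 1σ̂, B = 1σ̂–2σ̂, A = 2σ̂–3σ̂, * = beyond 3σ̂; sign = side of CL): 1:+C, 2:+C, 3:+C, 4:-C, 5:-B, 6:-C, 7:-C, 8:+C, 9:+B, 10:-C, 11:-B, 12:-C, 13:+C, 14:+B, 15:+C, 16:-B
No rule fires across all 16 points.

none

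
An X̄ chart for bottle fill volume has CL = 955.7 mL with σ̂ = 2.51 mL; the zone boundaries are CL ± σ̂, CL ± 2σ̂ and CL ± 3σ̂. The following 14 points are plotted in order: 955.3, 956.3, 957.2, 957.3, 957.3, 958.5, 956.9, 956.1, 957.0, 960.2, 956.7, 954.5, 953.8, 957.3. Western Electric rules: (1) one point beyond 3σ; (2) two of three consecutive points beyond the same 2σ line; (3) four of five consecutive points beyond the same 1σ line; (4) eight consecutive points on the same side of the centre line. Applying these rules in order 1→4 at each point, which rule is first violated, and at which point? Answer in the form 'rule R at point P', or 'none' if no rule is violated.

rule 4 at point 9

Zone of each point (C = within 1σ̂, B = 1σ̂–2σ̂, A = 2σ̂–3σ̂, * = beyond 3σ̂; sign = side of CL): 1:-C, 2:+C, 3:+C, 4:+C, 5:+C, 6:+B, 7:+C, 8:+C, 9:+C, 10:+B, 11:+C, 12:-C, 13:-C, 14:+C
Rule 4 (eight consecutive points on the same side of the centre line) is satisfied at point 9.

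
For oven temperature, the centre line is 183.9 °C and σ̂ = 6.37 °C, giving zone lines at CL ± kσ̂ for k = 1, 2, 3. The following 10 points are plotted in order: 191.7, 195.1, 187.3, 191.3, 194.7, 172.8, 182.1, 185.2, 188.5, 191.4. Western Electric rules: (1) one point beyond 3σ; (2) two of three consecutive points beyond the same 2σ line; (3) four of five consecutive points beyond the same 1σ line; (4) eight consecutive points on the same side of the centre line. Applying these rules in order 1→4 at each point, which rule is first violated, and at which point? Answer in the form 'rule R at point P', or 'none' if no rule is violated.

rule 3 at point 5

Zone of each point (C = within 1σ̂, B = 1σ̂–2σ̂, A = 2σ̂–3σ̂, * = beyond 3σ̂; sign = side of CL): 1:+B, 2:+B, 3:+C, 4:+B, 5:+B, 6:-B, 7:-C, 8:+C, 9:+C, 10:+B
Rule 3 (four of five consecutive points beyond the same 1σ limit) is satisfied at point 5.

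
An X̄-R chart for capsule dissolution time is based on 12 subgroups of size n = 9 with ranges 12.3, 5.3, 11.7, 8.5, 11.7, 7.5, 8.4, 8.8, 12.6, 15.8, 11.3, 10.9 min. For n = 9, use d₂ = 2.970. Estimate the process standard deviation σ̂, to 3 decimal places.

R̄ = (12.3 + 5.3 + 11.7 + 8.5 + 11.7 + 7.5 + 8.4 + 8.8 + 12.6 + 15.8 + 11.3 + 10.9) / 12 = 10.4000
σ̂ = R̄ / d₂ = 10.4000 / 2.970 = 3.5017

3.502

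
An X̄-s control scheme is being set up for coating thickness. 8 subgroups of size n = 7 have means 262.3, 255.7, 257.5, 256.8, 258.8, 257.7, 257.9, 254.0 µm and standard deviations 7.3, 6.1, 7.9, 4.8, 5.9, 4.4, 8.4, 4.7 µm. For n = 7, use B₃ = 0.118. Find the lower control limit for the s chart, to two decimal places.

0.73

s̄ = (7.3 + 6.1 + 7.9 + 4.8 + 5.9 + 4.4 + 8.4 + 4.7) / 8 = 6.1875
LCL_s = B₃·s̄ = 0.118 × 6.1875 = 0.7301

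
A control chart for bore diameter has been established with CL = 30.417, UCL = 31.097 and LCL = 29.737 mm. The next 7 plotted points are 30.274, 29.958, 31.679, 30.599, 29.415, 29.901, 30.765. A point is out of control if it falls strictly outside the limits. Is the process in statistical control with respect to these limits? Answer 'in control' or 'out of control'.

out of control

Compare each point to [29.737, 31.097]: sample 3 = 31.679 > UCL; sample 5 = 29.415 < LCL.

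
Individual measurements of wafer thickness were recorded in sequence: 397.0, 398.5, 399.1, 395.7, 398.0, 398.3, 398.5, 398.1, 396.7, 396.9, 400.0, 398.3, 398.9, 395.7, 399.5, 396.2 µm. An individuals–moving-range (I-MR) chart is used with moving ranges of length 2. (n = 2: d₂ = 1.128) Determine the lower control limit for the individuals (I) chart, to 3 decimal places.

X̄ = (397.0 + 398.5 + 399.1 + 395.7 + 398.0 + 398.3 + 398.5 + 398.1 + 396.7 + 396.9 + 400.0 + 398.3 + 398.9 + 395.7 + 399.5 + 396.2) / 16 = 397.8375
Moving ranges: 1.5, 0.6, 3.4, 2.3, 0.3, 0.2, 0.4, 1.4, 0.2, 3.1, 1.7, 0.6, 3.2, 3.8, 3.3; M̄R̄ = 26.0000 / 15 = 1.7333
LCL = X̄ − 3·M̄R̄/d₂ = 397.8375 − 3 × 1.7333 / 1.128 = 393.2276

393.228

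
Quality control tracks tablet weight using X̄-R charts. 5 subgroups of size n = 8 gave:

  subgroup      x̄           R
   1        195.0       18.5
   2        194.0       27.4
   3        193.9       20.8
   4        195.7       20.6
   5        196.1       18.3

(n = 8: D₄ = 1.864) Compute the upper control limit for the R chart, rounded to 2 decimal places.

39.37

R̄ = (18.5 + 27.4 + 20.8 + 20.6 + 18.3) / 5 = 105.6000 / 5 = 21.1200
UCL_R = D₄·R̄ = 1.864 × 21.1200 = 39.3677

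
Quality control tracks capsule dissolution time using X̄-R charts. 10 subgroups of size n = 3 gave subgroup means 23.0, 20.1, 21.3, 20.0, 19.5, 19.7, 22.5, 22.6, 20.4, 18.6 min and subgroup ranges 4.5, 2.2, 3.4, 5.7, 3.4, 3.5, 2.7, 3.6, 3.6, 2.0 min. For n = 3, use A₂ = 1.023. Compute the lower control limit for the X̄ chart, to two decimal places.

X̄̄ = (23.0 + 20.1 + 21.3 + 20.0 + 19.5 + 19.7 + 22.5 + 22.6 + 20.4 + 18.6) / 10 = 207.7000 / 10 = 20.7700
R̄ = (4.5 + 2.2 + 3.4 + 5.7 + 3.4 + 3.5 + 2.7 + 3.6 + 3.6 + 2.0) / 10 = 34.6000 / 10 = 3.4600
LCL = X̄̄ − A₂·R̄ = 20.7700 − 1.023 × 3.4600 = 17.2304

17.23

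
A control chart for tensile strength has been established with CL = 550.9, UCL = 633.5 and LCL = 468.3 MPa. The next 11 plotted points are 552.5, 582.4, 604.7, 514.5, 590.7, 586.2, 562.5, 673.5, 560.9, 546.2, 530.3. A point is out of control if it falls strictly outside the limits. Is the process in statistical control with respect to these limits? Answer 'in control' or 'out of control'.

Compare each point to [468.3, 633.5]: sample 8 = 673.5 > UCL.

out of control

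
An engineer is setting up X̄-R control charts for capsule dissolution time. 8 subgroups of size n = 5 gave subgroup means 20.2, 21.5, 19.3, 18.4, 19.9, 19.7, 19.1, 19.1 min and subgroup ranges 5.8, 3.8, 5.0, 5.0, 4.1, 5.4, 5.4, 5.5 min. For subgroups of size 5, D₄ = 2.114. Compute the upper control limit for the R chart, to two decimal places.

R̄ = (5.8 + 3.8 + 5.0 + 5.0 + 4.1 + 5.4 + 5.4 + 5.5) / 8 = 40.0000 / 8 = 5.0000
UCL_R = D₄·R̄ = 2.114 × 5.0000 = 10.5700

10.57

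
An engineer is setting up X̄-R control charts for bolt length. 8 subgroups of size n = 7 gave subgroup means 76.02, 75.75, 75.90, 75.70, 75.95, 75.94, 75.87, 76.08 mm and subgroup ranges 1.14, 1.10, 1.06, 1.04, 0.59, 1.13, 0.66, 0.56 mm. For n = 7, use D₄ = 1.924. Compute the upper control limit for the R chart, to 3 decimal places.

1.751

R̄ = (1.14 + 1.10 + 1.06 + 1.04 + 0.59 + 1.13 + 0.66 + 0.56) / 8 = 7.2800 / 8 = 0.9100
UCL_R = D₄·R̄ = 1.924 × 0.9100 = 1.7508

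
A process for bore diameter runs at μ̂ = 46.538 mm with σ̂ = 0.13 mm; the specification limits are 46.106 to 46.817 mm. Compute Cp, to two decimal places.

Cp = (USL − LSL) / (6σ̂) = (46.817 − 46.106) / (6 × 0.13) = 0.7110 / 0.7800 = 0.9115

0.91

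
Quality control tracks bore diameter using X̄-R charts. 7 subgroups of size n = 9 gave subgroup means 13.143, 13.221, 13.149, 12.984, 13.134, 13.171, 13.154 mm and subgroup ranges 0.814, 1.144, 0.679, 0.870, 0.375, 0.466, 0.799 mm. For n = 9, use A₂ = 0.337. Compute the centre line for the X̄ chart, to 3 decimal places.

X̄̄ = (13.143 + 13.221 + 13.149 + 12.984 + 13.134 + 13.171 + 13.154) / 7 = 91.9560 / 7 = 13.1366
CL = X̄̄ = 13.1366

13.137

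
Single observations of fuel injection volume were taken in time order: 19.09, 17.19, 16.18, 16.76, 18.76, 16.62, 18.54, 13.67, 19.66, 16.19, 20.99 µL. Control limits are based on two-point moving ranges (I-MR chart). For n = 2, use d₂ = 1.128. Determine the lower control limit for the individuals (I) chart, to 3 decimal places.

9.977

X̄ = (19.09 + 17.19 + 16.18 + 16.76 + 18.76 + 16.62 + 18.54 + 13.67 + 19.66 + 16.19 + 20.99) / 11 = 17.6045
Moving ranges: 1.90, 1.01, 0.58, 2.00, 2.14, 1.92, 4.87, 5.99, 3.47, 4.80; M̄R̄ = 28.6800 / 10 = 2.8680
LCL = X̄ − 3·M̄R̄/d₂ = 17.6045 − 3 × 2.8680 / 1.128 = 9.9769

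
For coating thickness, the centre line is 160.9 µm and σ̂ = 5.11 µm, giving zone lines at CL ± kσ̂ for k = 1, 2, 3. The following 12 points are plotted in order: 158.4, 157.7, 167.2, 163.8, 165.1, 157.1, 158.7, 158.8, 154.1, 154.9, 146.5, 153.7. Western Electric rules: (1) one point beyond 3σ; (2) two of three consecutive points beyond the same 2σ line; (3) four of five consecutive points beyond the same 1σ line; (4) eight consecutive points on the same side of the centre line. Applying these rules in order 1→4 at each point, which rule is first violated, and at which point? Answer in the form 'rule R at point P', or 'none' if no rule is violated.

Zone of each point (C = within 1σ̂, B = 1σ̂–2σ̂, A = 2σ̂–3σ̂, * = beyond 3σ̂; sign = side of CL): 1:-C, 2:-C, 3:+B, 4:+C, 5:+C, 6:-C, 7:-C, 8:-C, 9:-B, 10:-B, 11:-A, 12:-B
Rule 3 (four of five consecutive points beyond the same 1σ limit) is satisfied at point 12.

rule 3 at point 12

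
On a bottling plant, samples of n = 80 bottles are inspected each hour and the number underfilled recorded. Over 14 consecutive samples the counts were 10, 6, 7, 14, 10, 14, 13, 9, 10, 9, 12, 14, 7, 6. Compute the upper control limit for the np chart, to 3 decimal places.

18.973

p̄ = Σdᵢ / (k·n) = 141 / (14 × 80) = 0.12589
UCL = np̄ + 3·√(np̄(1−p̄)) = 10.0714 + 3 × √(10.0714×0.87411) = 10.0714 + 3 × 2.9671 = 18.9726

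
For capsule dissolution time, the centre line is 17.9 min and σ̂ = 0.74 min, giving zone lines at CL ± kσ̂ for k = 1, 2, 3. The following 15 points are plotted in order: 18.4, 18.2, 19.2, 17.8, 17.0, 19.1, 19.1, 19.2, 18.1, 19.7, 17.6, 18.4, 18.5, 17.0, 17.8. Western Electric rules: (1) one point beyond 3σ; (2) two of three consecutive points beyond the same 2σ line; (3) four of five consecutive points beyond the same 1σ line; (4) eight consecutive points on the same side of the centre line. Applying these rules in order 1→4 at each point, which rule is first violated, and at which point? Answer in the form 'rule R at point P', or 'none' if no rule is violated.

rule 3 at point 10

Zone of each point (C = within 1σ̂, B = 1σ̂–2σ̂, A = 2σ̂–3σ̂, * = beyond 3σ̂; sign = side of CL): 1:+C, 2:+C, 3:+B, 4:-C, 5:-B, 6:+B, 7:+B, 8:+B, 9:+C, 10:+A, 11:-C, 12:+C, 13:+C, 14:-B, 15:-C
Rule 3 (four of five consecutive points beyond the same 1σ limit) is satisfied at point 10.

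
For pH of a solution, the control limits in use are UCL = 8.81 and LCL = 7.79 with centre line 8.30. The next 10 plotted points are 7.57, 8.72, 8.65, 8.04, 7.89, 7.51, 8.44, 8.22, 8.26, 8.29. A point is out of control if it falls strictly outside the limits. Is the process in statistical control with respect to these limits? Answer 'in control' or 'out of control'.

Compare each point to [7.79, 8.81]: sample 1 = 7.57 < LCL; sample 6 = 7.51 < LCL.

out of control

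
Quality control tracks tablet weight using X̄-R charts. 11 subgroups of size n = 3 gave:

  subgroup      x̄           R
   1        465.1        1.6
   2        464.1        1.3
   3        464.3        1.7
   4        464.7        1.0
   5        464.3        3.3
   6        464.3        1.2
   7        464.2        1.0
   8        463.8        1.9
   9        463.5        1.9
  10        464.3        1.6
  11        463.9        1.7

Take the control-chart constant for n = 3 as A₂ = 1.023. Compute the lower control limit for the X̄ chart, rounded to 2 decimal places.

X̄̄ = (465.1 + 464.1 + 464.3 + 464.7 + 464.3 + 464.3 + 464.2 + 463.8 + 463.5 + 464.3 + 463.9) / 11 = 5106.5000 / 11 = 464.2273
R̄ = (1.6 + 1.3 + 1.7 + 1.0 + 3.3 + 1.2 + 1.0 + 1.9 + 1.9 + 1.6 + 1.7) / 11 = 18.2000 / 11 = 1.6545
LCL = X̄̄ − A₂·R̄ = 464.2273 − 1.023 × 1.6545 = 462.5347

462.53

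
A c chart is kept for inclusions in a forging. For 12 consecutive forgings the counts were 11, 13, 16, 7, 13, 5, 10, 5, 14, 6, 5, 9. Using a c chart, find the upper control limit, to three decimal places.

c̄ = (11 + 13 + 16 + 7 + 13 + 5 + 10 + 5 + 14 + 6 + 5 + 9) / 12 = 114 / 12 = 9.5000
UCL = c̄ + 3√c̄ = 9.5000 + 3 × √9.5000 = 9.5000 + 3 × 3.0822 = 18.7466

18.747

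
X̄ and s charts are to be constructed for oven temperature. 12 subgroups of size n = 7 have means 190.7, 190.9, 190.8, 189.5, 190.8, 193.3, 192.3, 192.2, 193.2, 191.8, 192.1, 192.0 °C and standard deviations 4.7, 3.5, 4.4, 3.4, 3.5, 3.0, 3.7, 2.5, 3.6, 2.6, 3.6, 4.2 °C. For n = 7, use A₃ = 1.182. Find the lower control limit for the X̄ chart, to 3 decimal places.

X̄̄ = (190.7 + 190.9 + 190.8 + 189.5 + 190.8 + 193.3 + 192.3 + 192.2 + 193.2 + 191.8 + 192.1 + 192.0) / 12 = 191.6333
s̄ = (4.7 + 3.5 + 4.4 + 3.4 + 3.5 + 3.0 + 3.7 + 2.5 + 3.6 + 2.6 + 3.6 + 4.2) / 12 = 3.5583
LCL = X̄̄ − A₃·s̄ = 191.6333 − 1.182 × 3.5583 = 187.4274

187.427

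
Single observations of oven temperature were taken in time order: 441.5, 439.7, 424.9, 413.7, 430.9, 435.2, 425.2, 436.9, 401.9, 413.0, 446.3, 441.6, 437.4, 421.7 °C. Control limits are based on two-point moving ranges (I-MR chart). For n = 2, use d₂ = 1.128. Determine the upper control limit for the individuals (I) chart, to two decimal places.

465.08

X̄ = (441.5 + 439.7 + 424.9 + 413.7 + 430.9 + 435.2 + 425.2 + 436.9 + 401.9 + 413.0 + 446.3 + 441.6 + 437.4 + 421.7) / 14 = 429.2786
Moving ranges: 1.8, 14.8, 11.2, 17.2, 4.3, 10.0, 11.7, 35.0, 11.1, 33.3, 4.7, 4.2, 15.7; M̄R̄ = 175.0000 / 13 = 13.4615
UCL = X̄ + 3·M̄R̄/d₂ = 429.2786 + 3 × 13.4615 / 1.128 = 465.0805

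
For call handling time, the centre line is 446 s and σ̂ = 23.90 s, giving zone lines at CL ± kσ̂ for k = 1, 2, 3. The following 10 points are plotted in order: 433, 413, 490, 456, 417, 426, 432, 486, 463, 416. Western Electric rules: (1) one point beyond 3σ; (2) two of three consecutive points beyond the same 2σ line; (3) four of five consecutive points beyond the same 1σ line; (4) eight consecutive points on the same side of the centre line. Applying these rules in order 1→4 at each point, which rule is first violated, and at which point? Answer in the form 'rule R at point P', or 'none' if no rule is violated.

Zone of each point (C = within 1σ̂, B = 1σ̂–2σ̂, A = 2σ̂–3σ̂, * = beyond 3σ̂; sign = side of CL): 1:-C, 2:-B, 3:+B, 4:+C, 5:-B, 6:-C, 7:-C, 8:+B, 9:+C, 10:-B
No rule fires across all 10 points.

none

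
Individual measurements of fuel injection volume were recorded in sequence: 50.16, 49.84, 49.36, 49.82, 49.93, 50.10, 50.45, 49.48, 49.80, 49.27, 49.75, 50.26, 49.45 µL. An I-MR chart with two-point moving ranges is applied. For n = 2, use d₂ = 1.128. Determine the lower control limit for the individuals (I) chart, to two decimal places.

X̄ = (50.16 + 49.84 + 49.36 + 49.82 + 49.93 + 50.10 + 50.45 + 49.48 + 49.80 + 49.27 + 49.75 + 50.26 + 49.45) / 13 = 49.8208
Moving ranges: 0.32, 0.48, 0.46, 0.11, 0.17, 0.35, 0.97, 0.32, 0.53, 0.48, 0.51, 0.81; M̄R̄ = 5.5100 / 12 = 0.4592
LCL = X̄ − 3·M̄R̄/d₂ = 49.8208 − 3 × 0.4592 / 1.128 = 48.5996

48.60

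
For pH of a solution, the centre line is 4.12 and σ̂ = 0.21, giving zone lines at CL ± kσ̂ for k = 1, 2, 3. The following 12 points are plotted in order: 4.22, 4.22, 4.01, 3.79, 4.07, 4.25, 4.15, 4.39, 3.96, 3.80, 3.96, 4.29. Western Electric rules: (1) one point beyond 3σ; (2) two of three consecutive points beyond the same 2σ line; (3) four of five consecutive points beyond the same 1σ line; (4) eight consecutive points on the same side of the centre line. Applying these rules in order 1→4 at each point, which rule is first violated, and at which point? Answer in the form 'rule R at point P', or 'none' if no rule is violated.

Zone of each point (C = within 1σ̂, B = 1σ̂–2σ̂, A = 2σ̂–3σ̂, * = beyond 3σ̂; sign = side of CL): 1:+C, 2:+C, 3:-C, 4:-B, 5:-C, 6:+C, 7:+C, 8:+B, 9:-C, 10:-B, 11:-C, 12:+C
No rule fires across all 12 points.

none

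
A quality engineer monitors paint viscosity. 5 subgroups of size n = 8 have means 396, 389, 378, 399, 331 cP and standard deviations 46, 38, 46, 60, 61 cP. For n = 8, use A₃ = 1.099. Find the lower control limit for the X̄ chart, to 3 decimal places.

323.430

X̄̄ = (396 + 389 + 378 + 399 + 331) / 5 = 378.6000
s̄ = (46 + 38 + 46 + 60 + 61) / 5 = 50.2000
LCL = X̄̄ − A₃·s̄ = 378.6000 − 1.099 × 50.2000 = 323.4302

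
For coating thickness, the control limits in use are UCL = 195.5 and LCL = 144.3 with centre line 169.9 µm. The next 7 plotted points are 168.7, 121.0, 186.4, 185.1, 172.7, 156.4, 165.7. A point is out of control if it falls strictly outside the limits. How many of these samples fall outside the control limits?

1

Compare each point to [144.3, 195.5]: sample 2 = 121.0 < LCL.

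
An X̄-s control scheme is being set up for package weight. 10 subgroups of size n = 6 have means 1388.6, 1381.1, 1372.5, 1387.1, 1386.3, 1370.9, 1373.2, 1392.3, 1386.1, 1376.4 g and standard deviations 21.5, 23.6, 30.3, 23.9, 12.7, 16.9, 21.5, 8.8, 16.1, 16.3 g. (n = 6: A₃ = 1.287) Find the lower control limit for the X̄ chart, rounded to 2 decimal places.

1356.79

X̄̄ = (1388.6 + 1381.1 + 1372.5 + 1387.1 + 1386.3 + 1370.9 + 1373.2 + 1392.3 + 1386.1 + 1376.4) / 10 = 1381.4500
s̄ = (21.5 + 23.6 + 30.3 + 23.9 + 12.7 + 16.9 + 21.5 + 8.8 + 16.1 + 16.3) / 10 = 19.1600
LCL = X̄̄ − A₃·s̄ = 1381.4500 − 1.287 × 19.1600 = 1356.7911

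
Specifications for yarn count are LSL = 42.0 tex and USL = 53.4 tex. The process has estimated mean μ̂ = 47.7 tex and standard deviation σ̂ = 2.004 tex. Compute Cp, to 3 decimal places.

Cp = (USL − LSL) / (6σ̂) = (53.4 − 42.0) / (6 × 2.004) = 11.4000 / 12.0240 = 0.9481

0.948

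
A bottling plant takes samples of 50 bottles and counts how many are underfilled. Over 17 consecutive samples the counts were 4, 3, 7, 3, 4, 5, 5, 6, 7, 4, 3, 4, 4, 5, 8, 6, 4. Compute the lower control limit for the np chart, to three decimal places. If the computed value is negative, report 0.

0.000

p̄ = Σdᵢ / (k·n) = 82 / (17 × 50) = 0.09647
LCL = np̄ − 3·√(np̄(1−p̄)) = 4.8235 − 3 × 2.0876 = -1.4394 → 0 (negative, so LCL = 0)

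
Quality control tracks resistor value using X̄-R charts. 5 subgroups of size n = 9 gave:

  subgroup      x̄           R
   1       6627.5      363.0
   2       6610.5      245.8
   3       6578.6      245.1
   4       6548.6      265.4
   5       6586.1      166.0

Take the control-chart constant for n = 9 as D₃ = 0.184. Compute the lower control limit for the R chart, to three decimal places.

47.299

R̄ = (363.0 + 245.8 + 245.1 + 265.4 + 166.0) / 5 = 1285.3000 / 5 = 257.0600
LCL_R = D₃·R̄ = 0.184 × 257.0600 = 47.2990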